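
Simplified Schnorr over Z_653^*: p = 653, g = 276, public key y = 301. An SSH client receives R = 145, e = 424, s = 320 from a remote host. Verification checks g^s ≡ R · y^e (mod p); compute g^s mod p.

134

276^320 mod 653 = 134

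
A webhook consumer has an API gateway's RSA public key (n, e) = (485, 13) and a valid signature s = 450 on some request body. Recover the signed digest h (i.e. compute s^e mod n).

Squares mod 485: s^1≡450, s^2≡255, s^4≡35, s^8≡255
13 = 8 + 4 + 1, so s^13 ≡ 255·35·450 ≡ 450 (mod 485)

450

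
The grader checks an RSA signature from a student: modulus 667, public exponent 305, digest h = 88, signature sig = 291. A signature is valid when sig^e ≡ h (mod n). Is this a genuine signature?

sig^2 ≡ 291^2 = 84681 ≡ 639
sig^4 ≡ 639^2 = 408321 ≡ 117
sig^8 ≡ 117^2 = 13689 ≡ 349
sig^16 ≡ 349^2 = 121801 ≡ 407
sig^32 ≡ 407^2 = 165649 ≡ 233
sig^64 ≡ 233^2 = 54289 ≡ 262
sig^128 ≡ 262^2 = 68644 ≡ 610
sig^256 ≡ 610^2 = 372100 ≡ 581
305 = 256 + 32 + 16 + 1, so sig^305 ≡ 581·233·407·291 ≡ 88 (mod 667)
88 = h, so the signature checks out.

genuine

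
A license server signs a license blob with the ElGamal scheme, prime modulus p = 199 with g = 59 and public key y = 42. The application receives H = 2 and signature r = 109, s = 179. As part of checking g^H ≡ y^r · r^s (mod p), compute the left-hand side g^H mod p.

98

Squares mod 199: 59^1≡59, 59^2≡98
59^2 ≡ 98 (mod 199)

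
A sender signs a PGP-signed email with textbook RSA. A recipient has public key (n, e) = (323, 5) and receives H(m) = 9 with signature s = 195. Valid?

Squares mod 323: s^1≡195, s^2≡234, s^4≡169
5 = 4 + 1, so s^5 ≡ 169·195 ≡ 9 (mod 323)
Since 9 equals the digest 9, verification succeeds.

yes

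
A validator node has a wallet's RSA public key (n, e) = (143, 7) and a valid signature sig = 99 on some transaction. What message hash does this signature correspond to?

sig^2 ≡ 99^2 = 9801 ≡ 77
sig^4 ≡ 77^2 = 5929 ≡ 66
7 = 4 + 2 + 1, so sig^7 ≡ 66·77·99 ≡ 44 (mod 143)

44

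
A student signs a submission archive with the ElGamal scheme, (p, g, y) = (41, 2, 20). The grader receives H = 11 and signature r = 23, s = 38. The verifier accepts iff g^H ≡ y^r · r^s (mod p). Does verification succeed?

fails

Left side g^H mod p:
2^11 mod 41 = 39
Right side y^r · r^s mod p:
20^23 mod 41 = 5
23^38 mod 41 = 10
5·10 = 50 ≡ 9 (mod 41)
39 ≠ 9, so verification fails.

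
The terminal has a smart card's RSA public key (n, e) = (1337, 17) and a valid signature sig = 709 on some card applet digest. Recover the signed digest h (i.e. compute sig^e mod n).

sig^2 ≡ 709^2 = 502681 ≡ 1306
sig^4 ≡ 1306^2 = 1705636 ≡ 961
sig^8 ≡ 961^2 = 923521 ≡ 991
sig^16 ≡ 991^2 = 982081 ≡ 723
17 = 16 + 1, so sig^17 ≡ 723·709 ≡ 536 (mod 1337)

536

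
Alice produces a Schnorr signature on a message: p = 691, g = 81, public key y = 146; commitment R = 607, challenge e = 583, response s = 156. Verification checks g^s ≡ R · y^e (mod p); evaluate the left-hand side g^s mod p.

81^2 = 6561 ≡ 342
81^4 ≡ 342^2 = 116964 ≡ 185
81^8 ≡ 185^2 = 34225 ≡ 366
81^16 ≡ 366^2 = 133956 ≡ 593
81^32 ≡ 593^2 = 351649 ≡ 621
81^64 ≡ 621^2 = 385641 ≡ 63
81^128 ≡ 63^2 = 3969 ≡ 514
156 = 128 + 16 + 8 + 4, so 81^156 ≡ 514·593·366·185 ≡ 123 (mod 691)

123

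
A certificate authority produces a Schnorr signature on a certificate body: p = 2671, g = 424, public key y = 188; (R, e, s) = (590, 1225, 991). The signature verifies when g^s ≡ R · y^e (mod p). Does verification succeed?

passes

g^s mod p:
424^2 = 179776 ≡ 819
424^4 ≡ 819^2 = 670761 ≡ 340
424^8 ≡ 340^2 = 115600 ≡ 747
424^16 ≡ 747^2 = 558009 ≡ 2441
424^32 ≡ 2441^2 = 5958481 ≡ 2151
424^64 ≡ 2151^2 = 4626801 ≡ 629
424^128 ≡ 629^2 = 395641 ≡ 333
424^256 ≡ 333^2 = 110889 ≡ 1378
424^512 ≡ 1378^2 = 1898884 ≡ 2474
991 = 512 + 256 + 128 + 64 + 16 + 8 + 4 + 2 + 1, so 424^991 ≡ 2474·1378·333·629·2441·747·340·819·424 ≡ 261 (mod 2671)
R · y^e mod p:
188^2 = 35344 ≡ 621
188^4 ≡ 621^2 = 385641 ≡ 1017
188^8 ≡ 1017^2 = 1034289 ≡ 612
188^16 ≡ 612^2 = 374544 ≡ 604
188^32 ≡ 604^2 = 364816 ≡ 1560
188^64 ≡ 1560^2 = 2433600 ≡ 319
188^128 ≡ 319^2 = 101761 ≡ 263
188^256 ≡ 263^2 = 69169 ≡ 2394
188^512 ≡ 2394^2 = 5731236 ≡ 1941
188^1024 ≡ 1941^2 = 3767481 ≡ 1371
1225 = 1024 + 128 + 64 + 8 + 1, so 188^1225 ≡ 1371·263·319·612·188 ≡ 177 (mod 2671)
590·177 = 104430 ≡ 261 (mod 2671)
261 ≡ 261 (mod 2671); signature holds.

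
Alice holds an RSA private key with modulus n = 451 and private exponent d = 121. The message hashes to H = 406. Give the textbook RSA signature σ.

406

H^2 ≡ 406^2 = 164836 ≡ 221
H^4 ≡ 221^2 = 48841 ≡ 133
H^8 ≡ 133^2 = 17689 ≡ 100
H^16 ≡ 100^2 = 10000 ≡ 78
H^32 ≡ 78^2 = 6084 ≡ 221
H^64 ≡ 221^2 = 48841 ≡ 133
121 = 64 + 32 + 16 + 8 + 1, so H^121 ≡ 133·221·78·100·406 ≡ 406 (mod 451)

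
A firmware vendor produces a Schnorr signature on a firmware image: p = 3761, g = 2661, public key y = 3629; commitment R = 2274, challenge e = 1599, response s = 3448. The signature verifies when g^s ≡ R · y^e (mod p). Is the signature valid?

invalid

g^s mod p:
2661^2 = 7080921 ≡ 2719
2661^4 ≡ 2719^2 = 7392961 ≡ 2596
2661^8 ≡ 2596^2 = 6739216 ≡ 3265
2661^16 ≡ 3265^2 = 10660225 ≡ 1551
2661^32 ≡ 1551^2 = 2405601 ≡ 2322
2661^64 ≡ 2322^2 = 5391684 ≡ 2171
2661^128 ≡ 2171^2 = 4713241 ≡ 708
2661^256 ≡ 708^2 = 501264 ≡ 1051
2661^512 ≡ 1051^2 = 1104601 ≡ 2628
2661^1024 ≡ 2628^2 = 6906384 ≡ 1188
2661^2048 ≡ 1188^2 = 1411344 ≡ 969
3448 = 2048 + 1024 + 256 + 64 + 32 + 16 + 8, so 2661^3448 ≡ 969·1188·1051·2171·2322·1551·3265 ≡ 200 (mod 3761)
R · y^e mod p:
3629^2 = 13169641 ≡ 2380
3629^4 ≡ 2380^2 = 5664400 ≡ 334
3629^8 ≡ 334^2 = 111556 ≡ 2487
3629^16 ≡ 2487^2 = 6185169 ≡ 2085
3629^32 ≡ 2085^2 = 4347225 ≡ 3270
3629^64 ≡ 3270^2 = 10692900 ≡ 377
3629^128 ≡ 377^2 = 142129 ≡ 2972
3629^256 ≡ 2972^2 = 8832784 ≡ 1956
3629^512 ≡ 1956^2 = 3825936 ≡ 999
3629^1024 ≡ 999^2 = 998001 ≡ 1336
1599 = 1024 + 512 + 32 + 16 + 8 + 4 + 2 + 1, so 3629^1599 ≡ 1336·999·3270·2085·2487·334·2380·3629 ≡ 747 (mod 3761)
2274·747 = 1698678 ≡ 2467 (mod 3761)
200 ≠ 2467; the check fails.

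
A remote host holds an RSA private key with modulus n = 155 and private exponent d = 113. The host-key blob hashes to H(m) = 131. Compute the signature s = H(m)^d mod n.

(H(m))^2 ≡ 131^2 = 17161 ≡ 111
(H(m))^4 ≡ 111^2 = 12321 ≡ 76
(H(m))^8 ≡ 76^2 = 5776 ≡ 41
(H(m))^16 ≡ 41^2 = 1681 ≡ 131
(H(m))^32 ≡ 131^2 = 17161 ≡ 111
(H(m))^64 ≡ 111^2 = 12321 ≡ 76
113 = 64 + 32 + 16 + 1, so (H(m))^113 ≡ 76·111·131·131 ≡ 41 (mod 155)

41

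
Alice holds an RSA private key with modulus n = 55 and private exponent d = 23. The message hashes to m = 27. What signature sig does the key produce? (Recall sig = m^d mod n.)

48

m^2 ≡ 27^2 = 729 ≡ 14
m^4 ≡ 14^2 = 196 ≡ 31
m^8 ≡ 31^2 = 961 ≡ 26
m^16 ≡ 26^2 = 676 ≡ 16
23 = 16 + 4 + 2 + 1, so m^23 ≡ 16·31·14·27 ≡ 48 (mod 55)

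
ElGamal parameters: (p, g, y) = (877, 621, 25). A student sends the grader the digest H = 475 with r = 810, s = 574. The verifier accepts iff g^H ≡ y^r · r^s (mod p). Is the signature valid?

Left side g^H mod p:
621^2 = 385641 ≡ 638
621^4 ≡ 638^2 = 407044 ≡ 116
621^8 ≡ 116^2 = 13456 ≡ 301
621^16 ≡ 301^2 = 90601 ≡ 270
621^32 ≡ 270^2 = 72900 ≡ 109
621^64 ≡ 109^2 = 11881 ≡ 480
621^128 ≡ 480^2 = 230400 ≡ 626
621^256 ≡ 626^2 = 391876 ≡ 734
475 = 256 + 128 + 64 + 16 + 8 + 2 + 1, so 621^475 ≡ 734·626·480·270·301·638·621 ≡ 143 (mod 877)
Right side y^r · r^s mod p:
25^2 = 625
25^4 ≡ 625^2 = 390625 ≡ 360
25^8 ≡ 360^2 = 129600 ≡ 681
25^16 ≡ 681^2 = 463761 ≡ 705
25^32 ≡ 705^2 = 497025 ≡ 643
25^64 ≡ 643^2 = 413449 ≡ 382
25^128 ≡ 382^2 = 145924 ≡ 342
25^256 ≡ 342^2 = 116964 ≡ 323
25^512 ≡ 323^2 = 104329 ≡ 843
810 = 512 + 256 + 32 + 8 + 2, so 25^810 ≡ 843·323·643·681·625 ≡ 728 (mod 877)
810^2 = 656100 ≡ 104
810^4 ≡ 104^2 = 10816 ≡ 292
810^8 ≡ 292^2 = 85264 ≡ 195
810^16 ≡ 195^2 = 38025 ≡ 314
810^32 ≡ 314^2 = 98596 ≡ 372
810^64 ≡ 372^2 = 138384 ≡ 695
810^128 ≡ 695^2 = 483025 ≡ 675
810^256 ≡ 675^2 = 455625 ≡ 462
810^512 ≡ 462^2 = 213444 ≡ 333
574 = 512 + 32 + 16 + 8 + 4 + 2, so 810^574 ≡ 333·372·314·195·292·104 ≡ 75 (mod 877)
728·75 = 54600 ≡ 226 (mod 877)
143 ≠ 226, so verification fails.

invalid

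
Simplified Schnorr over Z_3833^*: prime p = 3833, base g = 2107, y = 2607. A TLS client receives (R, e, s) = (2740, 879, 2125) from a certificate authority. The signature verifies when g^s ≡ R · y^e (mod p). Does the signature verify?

verifies

g^s mod p:
2107^2125 mod 3833 = 1817
R · y^e mod p:
2607^879 mod 3833 = 1359
2740·1359 = 3723660 ≡ 1817 (mod 3833)
1817 ≡ 1817 (mod 3833); signature holds.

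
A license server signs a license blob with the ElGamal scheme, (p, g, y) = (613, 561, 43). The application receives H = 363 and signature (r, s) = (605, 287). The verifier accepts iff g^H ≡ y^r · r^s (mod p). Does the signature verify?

Left side g^H mod p:
561^2 = 314721 ≡ 252
561^4 ≡ 252^2 = 63504 ≡ 365
561^8 ≡ 365^2 = 133225 ≡ 204
561^16 ≡ 204^2 = 41616 ≡ 545
561^32 ≡ 545^2 = 297025 ≡ 333
561^64 ≡ 333^2 = 110889 ≡ 549
561^128 ≡ 549^2 = 301401 ≡ 418
561^256 ≡ 418^2 = 174724 ≡ 19
363 = 256 + 64 + 32 + 8 + 2 + 1, so 561^363 ≡ 19·549·333·204·252·561 ≡ 176 (mod 613)
Right side y^r · r^s mod p:
43^2 = 1849 ≡ 10
43^4 ≡ 10^2 = 100
43^8 ≡ 100^2 = 10000 ≡ 192
43^16 ≡ 192^2 = 36864 ≡ 84
43^32 ≡ 84^2 = 7056 ≡ 313
43^64 ≡ 313^2 = 97969 ≡ 502
43^128 ≡ 502^2 = 252004 ≡ 61
43^256 ≡ 61^2 = 3721 ≡ 43
43^512 ≡ 43^2 = 1849 ≡ 10
605 = 512 + 64 + 16 + 8 + 4 + 1, so 43^605 ≡ 10·502·84·192·100·43 ≡ 361 (mod 613)
605^2 = 366025 ≡ 64
605^4 ≡ 64^2 = 4096 ≡ 418
605^8 ≡ 418^2 = 174724 ≡ 19
605^16 ≡ 19^2 = 361
605^32 ≡ 361^2 = 130321 ≡ 365
605^64 ≡ 365^2 = 133225 ≡ 204
605^128 ≡ 204^2 = 41616 ≡ 545
605^256 ≡ 545^2 = 297025 ≡ 333
287 = 256 + 16 + 8 + 4 + 2 + 1, so 605^287 ≡ 333·361·19·418·64·605 ≡ 515 (mod 613)
361·515 = 185915 ≡ 176 (mod 613)
176 ≡ 176 (mod 613), so the signature is genuine.

verifies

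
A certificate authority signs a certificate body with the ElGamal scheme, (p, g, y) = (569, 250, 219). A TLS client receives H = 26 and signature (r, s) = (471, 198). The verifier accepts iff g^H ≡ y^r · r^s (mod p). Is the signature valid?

invalid

Left side g^H mod p:
250^26 mod 569 = 281
Right side y^r · r^s mod p:
219^471 mod 569 = 63
471^198 mod 569 = 416
63·416 = 26208 ≡ 34 (mod 569)
281 ≠ 34, so verification fails.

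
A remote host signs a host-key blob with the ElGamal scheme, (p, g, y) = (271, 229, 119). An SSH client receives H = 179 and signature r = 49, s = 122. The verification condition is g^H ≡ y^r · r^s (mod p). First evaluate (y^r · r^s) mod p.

162

119^2 = 14161 ≡ 69
119^4 ≡ 69^2 = 4761 ≡ 154
119^8 ≡ 154^2 = 23716 ≡ 139
119^16 ≡ 139^2 = 19321 ≡ 80
119^32 ≡ 80^2 = 6400 ≡ 167
49 = 32 + 16 + 1, so 119^49 ≡ 167·80·119 ≡ 154 (mod 271)
49^2 = 2401 ≡ 233
49^4 ≡ 233^2 = 54289 ≡ 89
49^8 ≡ 89^2 = 7921 ≡ 62
49^16 ≡ 62^2 = 3844 ≡ 50
49^32 ≡ 50^2 = 2500 ≡ 61
49^64 ≡ 61^2 = 3721 ≡ 198
122 = 64 + 32 + 16 + 8 + 2, so 49^122 ≡ 198·61·50·62·233 ≡ 82 (mod 271)
y^r · r^s ≡ 154·82 = 12628 ≡ 162 (mod 271)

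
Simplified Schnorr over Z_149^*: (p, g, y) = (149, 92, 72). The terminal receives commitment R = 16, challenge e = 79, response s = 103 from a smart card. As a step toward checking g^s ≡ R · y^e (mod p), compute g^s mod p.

Squares mod 149: 92^1≡92, 92^2≡120, 92^4≡96, 92^8≡127, 92^16≡37, 92^32≡28, 92^64≡39
103 = 64 + 32 + 4 + 2 + 1, so 92^103 ≡ 39·28·96·120·92 ≡ 147 (mod 149)

147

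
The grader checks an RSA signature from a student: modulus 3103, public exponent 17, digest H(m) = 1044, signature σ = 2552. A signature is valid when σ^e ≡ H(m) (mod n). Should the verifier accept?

σ^2 ≡ 2552^2 = 6512704 ≡ 2610
σ^4 ≡ 2610^2 = 6812100 ≡ 1015
σ^8 ≡ 1015^2 = 1030225 ≡ 29
σ^16 ≡ 29^2 = 841
17 = 16 + 1, so σ^17 ≡ 841·2552 ≡ 2059 (mod 3103)
2059 ≠ 1044, so verification fails.

reject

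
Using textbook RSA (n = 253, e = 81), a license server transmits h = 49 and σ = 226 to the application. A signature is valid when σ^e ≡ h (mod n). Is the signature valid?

σ^2 ≡ 226^2 = 51076 ≡ 223
σ^4 ≡ 223^2 = 49729 ≡ 141
σ^8 ≡ 141^2 = 19881 ≡ 147
σ^16 ≡ 147^2 = 21609 ≡ 104
σ^32 ≡ 104^2 = 10816 ≡ 190
σ^64 ≡ 190^2 = 36100 ≡ 174
81 = 64 + 16 + 1, so σ^81 ≡ 174·104·226 ≡ 204 (mod 253)
σ^81 mod 253 = 204, but h = 49.

invalid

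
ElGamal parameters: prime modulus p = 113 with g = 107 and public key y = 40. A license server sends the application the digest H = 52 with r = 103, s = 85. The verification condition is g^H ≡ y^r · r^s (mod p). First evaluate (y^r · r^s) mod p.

40^2 = 1600 ≡ 18
40^4 ≡ 18^2 = 324 ≡ 98
40^8 ≡ 98^2 = 9604 ≡ 112
40^16 ≡ 112^2 = 12544 ≡ 1
40^32 ≡ 1^2 = 1
40^64 ≡ 1^2 = 1
103 = 64 + 32 + 4 + 2 + 1, so 40^103 ≡ 1·1·98·18·40 ≡ 48 (mod 113)
103^2 = 10609 ≡ 100
103^4 ≡ 100^2 = 10000 ≡ 56
103^8 ≡ 56^2 = 3136 ≡ 85
103^16 ≡ 85^2 = 7225 ≡ 106
103^32 ≡ 106^2 = 11236 ≡ 49
103^64 ≡ 49^2 = 2401 ≡ 28
85 = 64 + 16 + 4 + 1, so 103^85 ≡ 28·106·56·103 ≡ 37 (mod 113)
y^r · r^s ≡ 48·37 = 1776 ≡ 81 (mod 113)

81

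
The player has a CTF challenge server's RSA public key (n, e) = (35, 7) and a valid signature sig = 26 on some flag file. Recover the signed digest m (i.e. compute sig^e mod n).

26

sig^2 ≡ 26^2 = 676 ≡ 11
sig^4 ≡ 11^2 = 121 ≡ 16
7 = 4 + 2 + 1, so sig^7 ≡ 16·11·26 ≡ 26 (mod 35)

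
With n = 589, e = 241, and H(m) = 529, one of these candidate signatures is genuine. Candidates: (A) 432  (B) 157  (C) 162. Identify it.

B

Candidate A: Squares mod 589: 432^1≡432, 432^2≡500, 432^4≡264, 432^8≡194, 432^16≡529, 432^32≡66, 432^64≡233, 432^128≡101; 241 = 128 + 64 + 32 + 16 + 1, so 432^241 ≡ 101·233·66·529·432 ≡ 60 (mod 589)
Candidate B: Squares mod 589: 157^1≡157, 157^2≡500, 157^4≡264, 157^8≡194, 157^16≡529, 157^32≡66, 157^64≡233, 157^128≡101; 241 = 128 + 64 + 32 + 16 + 1, so 157^241 ≡ 101·233·66·529·157 ≡ 529 (mod 589)
  → matches H(m) = 529
Candidate C: Squares mod 589: 162^1≡162, 162^2≡328, 162^4≡386, 162^8≡568, 162^16≡441, 162^32≡111, 162^64≡541, 162^128≡537; 241 = 128 + 64 + 32 + 16 + 1, so 162^241 ≡ 537·541·111·441·162 ≡ 224 (mod 589)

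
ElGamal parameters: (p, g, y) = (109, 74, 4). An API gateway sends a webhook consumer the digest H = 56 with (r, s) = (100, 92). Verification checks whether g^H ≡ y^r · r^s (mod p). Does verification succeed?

passes

Left side g^H mod p:
Squares mod 109: 74^1≡74, 74^2≡26, 74^4≡22, 74^8≡48, 74^16≡15, 74^32≡7
56 = 32 + 16 + 8, so 74^56 ≡ 7·15·48 ≡ 26 (mod 109)
Right side y^r · r^s mod p:
Squares mod 109: 4^1≡4, 4^2≡16, 4^4≡38, 4^8≡27, 4^16≡75, 4^32≡66, 4^64≡105
100 = 64 + 32 + 4, so 4^100 ≡ 105·66·38 ≡ 105 (mod 109)
Squares mod 109: 100^1≡100, 100^2≡81, 100^4≡21, 100^8≡5, 100^16≡25, 100^32≡80, 100^64≡78
92 = 64 + 16 + 8 + 4, so 100^92 ≡ 78·25·5·21 ≡ 48 (mod 109)
105·48 = 5040 ≡ 26 (mod 109)
26 ≡ 26 (mod 109), so the signature is genuine.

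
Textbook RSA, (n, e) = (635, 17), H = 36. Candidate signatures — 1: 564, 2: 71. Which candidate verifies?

Candidate 1: 564^2 = 318096 ≡ 596; 564^4 ≡ 596^2 = 355216 ≡ 251; 564^8 ≡ 251^2 = 63001 ≡ 136; 564^16 ≡ 136^2 = 18496 ≡ 81; 17 = 16 + 1, so 564^17 ≡ 81·564 ≡ 599 (mod 635)
Candidate 2: 71^2 = 5041 ≡ 596; 71^4 ≡ 596^2 = 355216 ≡ 251; 71^8 ≡ 251^2 = 63001 ≡ 136; 71^16 ≡ 136^2 = 18496 ≡ 81; 17 = 16 + 1, so 71^17 ≡ 81·71 ≡ 36 (mod 635)
  → matches H = 36

2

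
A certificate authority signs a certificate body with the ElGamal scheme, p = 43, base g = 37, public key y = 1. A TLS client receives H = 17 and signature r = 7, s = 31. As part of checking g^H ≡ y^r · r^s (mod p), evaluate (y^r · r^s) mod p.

Squares mod 43: 1^1≡1, 1^2≡1, 1^4≡1
7 = 4 + 2 + 1, so 1^7 ≡ 1·1·1 ≡ 1 (mod 43)
Squares mod 43: 7^1≡7, 7^2≡6, 7^4≡36, 7^8≡6, 7^16≡36
31 = 16 + 8 + 4 + 2 + 1, so 7^31 ≡ 36·6·36·6·7 ≡ 7 (mod 43)
y^r · r^s ≡ 1·7 = 7 ≡ 7 (mod 43)

7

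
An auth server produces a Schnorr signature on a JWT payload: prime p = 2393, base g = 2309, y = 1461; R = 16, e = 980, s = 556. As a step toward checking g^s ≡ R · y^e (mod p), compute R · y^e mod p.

1155

1461^2 = 2134521 ≡ 2358
1461^4 ≡ 2358^2 = 5560164 ≡ 1225
1461^8 ≡ 1225^2 = 1500625 ≡ 214
1461^16 ≡ 214^2 = 45796 ≡ 329
1461^32 ≡ 329^2 = 108241 ≡ 556
1461^64 ≡ 556^2 = 309136 ≡ 439
1461^128 ≡ 439^2 = 192721 ≡ 1281
1461^256 ≡ 1281^2 = 1640961 ≡ 1756
1461^512 ≡ 1756^2 = 3083536 ≡ 1352
980 = 512 + 256 + 128 + 64 + 16 + 4, so 1461^980 ≡ 1352·1756·1281·439·329·1225 ≡ 820 (mod 2393)
R · y^e ≡ 16·820 = 13120 ≡ 1155 (mod 2393)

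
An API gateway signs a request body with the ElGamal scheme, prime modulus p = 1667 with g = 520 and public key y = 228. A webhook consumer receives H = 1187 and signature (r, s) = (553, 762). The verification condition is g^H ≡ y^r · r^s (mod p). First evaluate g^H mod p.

Squares mod 1667: 520^1≡520, 520^2≡346, 520^4≡1359, 520^8≡1512, 520^16≡687, 520^32≡208, 520^64≡1589, 520^128≡1083, 520^256≡988, 520^512≡949, 520^1024≡421
1187 = 1024 + 128 + 32 + 2 + 1, so 520^1187 ≡ 421·1083·208·346·520 ≡ 388 (mod 1667)

388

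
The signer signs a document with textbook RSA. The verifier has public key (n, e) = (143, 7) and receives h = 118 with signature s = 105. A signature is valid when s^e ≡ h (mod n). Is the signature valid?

s^2 ≡ 105^2 = 11025 ≡ 14
s^4 ≡ 14^2 = 196 ≡ 53
7 = 4 + 2 + 1, so s^7 ≡ 53·14·105 ≡ 118 (mod 143)
118 = h, so the signature checks out.

valid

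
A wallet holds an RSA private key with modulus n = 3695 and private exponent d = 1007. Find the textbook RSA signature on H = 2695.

2655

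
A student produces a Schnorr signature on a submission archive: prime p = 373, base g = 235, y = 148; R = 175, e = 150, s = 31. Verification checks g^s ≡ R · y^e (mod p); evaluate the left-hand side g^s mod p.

235^2 = 55225 ≡ 21
235^4 ≡ 21^2 = 441 ≡ 68
235^8 ≡ 68^2 = 4624 ≡ 148
235^16 ≡ 148^2 = 21904 ≡ 270
31 = 16 + 8 + 4 + 2 + 1, so 235^31 ≡ 270·148·68·21·235 ≡ 88 (mod 373)

88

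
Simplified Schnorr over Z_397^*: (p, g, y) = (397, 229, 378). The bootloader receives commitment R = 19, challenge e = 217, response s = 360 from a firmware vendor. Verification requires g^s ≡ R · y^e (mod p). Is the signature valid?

g^s mod p:
229^2 = 52441 ≡ 37
229^4 ≡ 37^2 = 1369 ≡ 178
229^8 ≡ 178^2 = 31684 ≡ 321
229^16 ≡ 321^2 = 103041 ≡ 218
229^32 ≡ 218^2 = 47524 ≡ 281
229^64 ≡ 281^2 = 78961 ≡ 355
229^128 ≡ 355^2 = 126025 ≡ 176
229^256 ≡ 176^2 = 30976 ≡ 10
360 = 256 + 64 + 32 + 8, so 229^360 ≡ 10·355·281·321 ≡ 99 (mod 397)
R · y^e mod p:
378^2 = 142884 ≡ 361
378^4 ≡ 361^2 = 130321 ≡ 105
378^8 ≡ 105^2 = 11025 ≡ 306
378^16 ≡ 306^2 = 93636 ≡ 341
378^32 ≡ 341^2 = 116281 ≡ 357
378^64 ≡ 357^2 = 127449 ≡ 12
378^128 ≡ 12^2 = 144
217 = 128 + 64 + 16 + 8 + 1, so 378^217 ≡ 144·12·341·306·378 ≡ 205 (mod 397)
19·205 = 3895 ≡ 322 (mod 397)
99 ≠ 322; the check fails.

invalid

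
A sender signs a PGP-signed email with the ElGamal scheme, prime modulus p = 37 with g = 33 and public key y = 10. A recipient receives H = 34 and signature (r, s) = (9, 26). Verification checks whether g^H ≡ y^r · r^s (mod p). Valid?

Left side g^H mod p:
33^2 = 1089 ≡ 16
33^4 ≡ 16^2 = 256 ≡ 34
33^8 ≡ 34^2 = 1156 ≡ 9
33^16 ≡ 9^2 = 81 ≡ 7
33^32 ≡ 7^2 = 49 ≡ 12
34 = 32 + 2, so 33^34 ≡ 12·16 ≡ 7 (mod 37)
Right side y^r · r^s mod p:
10^2 = 100 ≡ 26
10^4 ≡ 26^2 = 676 ≡ 10
10^8 ≡ 10^2 = 100 ≡ 26
9 = 8 + 1, so 10^9 ≡ 26·10 ≡ 1 (mod 37)
9^2 = 81 ≡ 7
9^4 ≡ 7^2 = 49 ≡ 12
9^8 ≡ 12^2 = 144 ≡ 33
9^16 ≡ 33^2 = 1089 ≡ 16
26 = 16 + 8 + 2, so 9^26 ≡ 16·33·7 ≡ 33 (mod 37)
1·33 = 33 ≡ 33 (mod 37)
7 ≠ 33, so verification fails.

no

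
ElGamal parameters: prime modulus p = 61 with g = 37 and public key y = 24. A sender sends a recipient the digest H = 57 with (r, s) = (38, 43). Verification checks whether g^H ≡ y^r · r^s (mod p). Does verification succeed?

Left side g^H mod p:
Squares mod 61: 37^1≡37, 37^2≡27, 37^4≡58, 37^8≡9, 37^16≡20, 37^32≡34
57 = 32 + 16 + 8 + 1, so 37^57 ≡ 34·20·9·37 ≡ 8 (mod 61)
Right side y^r · r^s mod p:
Squares mod 61: 24^1≡24, 24^2≡27, 24^4≡58, 24^8≡9, 24^16≡20, 24^32≡34
38 = 32 + 4 + 2, so 24^38 ≡ 34·58·27 ≡ 52 (mod 61)
Squares mod 61: 38^1≡38, 38^2≡41, 38^4≡34, 38^8≡58, 38^16≡9, 38^32≡20
43 = 32 + 8 + 2 + 1, so 38^43 ≡ 20·58·41·38 ≡ 33 (mod 61)
52·33 = 1716 ≡ 8 (mod 61)
8 ≡ 8 (mod 61), so the signature is genuine.

passes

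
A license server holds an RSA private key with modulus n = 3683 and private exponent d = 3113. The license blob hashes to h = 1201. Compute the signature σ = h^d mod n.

2216

h^2 ≡ 1201^2 = 1442401 ≡ 2348
h^4 ≡ 2348^2 = 5513104 ≡ 3336
h^8 ≡ 3336^2 = 11128896 ≡ 2553
h^16 ≡ 2553^2 = 6517809 ≡ 2582
h^32 ≡ 2582^2 = 6666724 ≡ 494
h^64 ≡ 494^2 = 244036 ≡ 958
h^128 ≡ 958^2 = 917764 ≡ 697
h^256 ≡ 697^2 = 485809 ≡ 3336
h^512 ≡ 3336^2 = 11128896 ≡ 2553
h^1024 ≡ 2553^2 = 6517809 ≡ 2582
h^2048 ≡ 2582^2 = 6666724 ≡ 494
3113 = 2048 + 1024 + 32 + 8 + 1, so h^3113 ≡ 494·2582·494·2553·1201 ≡ 2216 (mod 3683)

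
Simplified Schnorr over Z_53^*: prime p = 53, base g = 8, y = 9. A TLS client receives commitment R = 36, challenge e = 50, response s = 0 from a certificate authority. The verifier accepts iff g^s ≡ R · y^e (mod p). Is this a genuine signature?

forged

g^s mod p:
8^0 mod 53 = 1
R · y^e mod p:
9^2 = 81 ≡ 28
9^4 ≡ 28^2 = 784 ≡ 42
9^8 ≡ 42^2 = 1764 ≡ 15
9^16 ≡ 15^2 = 225 ≡ 13
9^32 ≡ 13^2 = 169 ≡ 10
50 = 32 + 16 + 2, so 9^50 ≡ 10·13·28 ≡ 36 (mod 53)
36·36 = 1296 ≡ 24 (mod 53)
1 ≠ 24; the check fails.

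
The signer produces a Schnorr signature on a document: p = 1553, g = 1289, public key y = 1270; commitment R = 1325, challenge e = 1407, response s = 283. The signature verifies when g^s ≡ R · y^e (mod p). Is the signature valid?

valid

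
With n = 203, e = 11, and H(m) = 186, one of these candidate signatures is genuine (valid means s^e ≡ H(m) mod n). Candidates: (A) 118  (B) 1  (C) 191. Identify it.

Candidate A: Squares mod 203: 118^1≡118, 118^2≡120, 118^4≡190, 118^8≡169; 11 = 8 + 2 + 1, so 118^11 ≡ 169·120·118 ≡ 76 (mod 203)
Candidate B: Squares mod 203: 1^1≡1, 1^2≡1, 1^4≡1, 1^8≡1; 11 = 8 + 2 + 1, so 1^11 ≡ 1·1·1 ≡ 1 (mod 203)
Candidate C: Squares mod 203: 191^1≡191, 191^2≡144, 191^4≡30, 191^8≡88; 11 = 8 + 2 + 1, so 191^11 ≡ 88·144·191 ≡ 186 (mod 203)
  → matches H(m) = 186

C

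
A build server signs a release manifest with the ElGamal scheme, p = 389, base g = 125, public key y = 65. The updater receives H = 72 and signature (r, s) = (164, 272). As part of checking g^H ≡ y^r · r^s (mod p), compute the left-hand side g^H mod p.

210

125^2 = 15625 ≡ 65
125^4 ≡ 65^2 = 4225 ≡ 335
125^8 ≡ 335^2 = 112225 ≡ 193
125^16 ≡ 193^2 = 37249 ≡ 294
125^32 ≡ 294^2 = 86436 ≡ 78
125^64 ≡ 78^2 = 6084 ≡ 249
72 = 64 + 8, so 125^72 ≡ 249·193 ≡ 210 (mod 389)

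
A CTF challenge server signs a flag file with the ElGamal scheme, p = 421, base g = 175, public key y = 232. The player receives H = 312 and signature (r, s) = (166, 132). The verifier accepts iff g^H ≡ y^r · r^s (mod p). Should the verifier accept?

accept

Left side g^H mod p:
175^2 = 30625 ≡ 313
175^4 ≡ 313^2 = 97969 ≡ 297
175^8 ≡ 297^2 = 88209 ≡ 220
175^16 ≡ 220^2 = 48400 ≡ 406
175^32 ≡ 406^2 = 164836 ≡ 225
175^64 ≡ 225^2 = 50625 ≡ 105
175^128 ≡ 105^2 = 11025 ≡ 79
175^256 ≡ 79^2 = 6241 ≡ 347
312 = 256 + 32 + 16 + 8, so 175^312 ≡ 347·225·406·220 ≡ 290 (mod 421)
Right side y^r · r^s mod p:
232^2 = 53824 ≡ 357
232^4 ≡ 357^2 = 127449 ≡ 307
232^8 ≡ 307^2 = 94249 ≡ 366
232^16 ≡ 366^2 = 133956 ≡ 78
232^32 ≡ 78^2 = 6084 ≡ 190
232^64 ≡ 190^2 = 36100 ≡ 315
232^128 ≡ 315^2 = 99225 ≡ 290
166 = 128 + 32 + 4 + 2, so 232^166 ≡ 290·190·307·357 ≡ 68 (mod 421)
166^2 = 27556 ≡ 191
166^4 ≡ 191^2 = 36481 ≡ 275
166^8 ≡ 275^2 = 75625 ≡ 266
166^16 ≡ 266^2 = 70756 ≡ 28
166^32 ≡ 28^2 = 784 ≡ 363
166^64 ≡ 363^2 = 131769 ≡ 417
166^128 ≡ 417^2 = 173889 ≡ 16
132 = 128 + 4, so 166^132 ≡ 16·275 ≡ 190 (mod 421)
68·190 = 12920 ≡ 290 (mod 421)
290 ≡ 290 (mod 421), so the signature is genuine.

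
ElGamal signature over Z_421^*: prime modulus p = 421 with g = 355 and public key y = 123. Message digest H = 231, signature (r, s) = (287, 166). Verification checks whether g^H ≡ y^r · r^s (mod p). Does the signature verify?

Left side g^H mod p:
355^231 mod 421 = 151
Right side y^r · r^s mod p:
123^287 mod 421 = 162
287^166 mod 421 = 316
162·316 = 51192 ≡ 251 (mod 421)
151 ≠ 251, so verification fails.

does not verify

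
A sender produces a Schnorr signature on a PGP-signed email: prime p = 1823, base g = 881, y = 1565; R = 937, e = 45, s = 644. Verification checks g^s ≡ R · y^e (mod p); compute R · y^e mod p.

894

Squares mod 1823: 1565^1≡1565, 1565^2≡936, 1565^4≡1056, 1565^8≡1283, 1565^16≡1743, 1565^32≡931
45 = 32 + 8 + 4 + 1, so 1565^45 ≡ 931·1283·1056·1565 ≡ 464 (mod 1823)
R · y^e ≡ 937·464 = 434768 ≡ 894 (mod 1823)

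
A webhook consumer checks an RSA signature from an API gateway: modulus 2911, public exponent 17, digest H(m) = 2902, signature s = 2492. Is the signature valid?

Squares mod 2911: s^1≡2492, s^2≡901, s^4≡2543, s^8≡1518, s^16≡1723
17 = 16 + 1, so s^17 ≡ 1723·2492 ≡ 2902 (mod 2911)
s^17 mod 2911 = 2902 matches H(m).

valid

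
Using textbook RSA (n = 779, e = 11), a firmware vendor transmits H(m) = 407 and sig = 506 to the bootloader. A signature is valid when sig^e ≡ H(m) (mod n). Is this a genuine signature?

sig^11 mod 779 = 407
sig^11 mod 779 = 407 matches H(m).

genuine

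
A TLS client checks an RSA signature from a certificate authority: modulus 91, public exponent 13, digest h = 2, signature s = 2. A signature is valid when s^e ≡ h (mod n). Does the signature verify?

verifies

s^2 ≡ 2^2 = 4
s^4 ≡ 4^2 = 16
s^8 ≡ 16^2 = 256 ≡ 74
13 = 8 + 4 + 1, so s^13 ≡ 74·16·2 ≡ 2 (mod 91)
s^13 mod 91 = 2 matches h.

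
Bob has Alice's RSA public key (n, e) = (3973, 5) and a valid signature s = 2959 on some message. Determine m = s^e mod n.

2524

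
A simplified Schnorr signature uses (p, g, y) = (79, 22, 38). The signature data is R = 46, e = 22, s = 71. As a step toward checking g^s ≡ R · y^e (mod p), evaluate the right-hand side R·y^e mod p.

38^2 = 1444 ≡ 22
38^4 ≡ 22^2 = 484 ≡ 10
38^8 ≡ 10^2 = 100 ≡ 21
38^16 ≡ 21^2 = 441 ≡ 46
22 = 16 + 4 + 2, so 38^22 ≡ 46·10·22 ≡ 8 (mod 79)
R · y^e ≡ 46·8 = 368 ≡ 52 (mod 79)

52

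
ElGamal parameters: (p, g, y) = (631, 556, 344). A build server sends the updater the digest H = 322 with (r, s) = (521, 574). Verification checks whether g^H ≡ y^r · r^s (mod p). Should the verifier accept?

accept

Left side g^H mod p:
Squares mod 631: 556^1≡556, 556^2≡577, 556^4≡392, 556^8≡331, 556^16≡398, 556^32≡23, 556^64≡529, 556^128≡308, 556^256≡214
322 = 256 + 64 + 2, so 556^322 ≡ 214·529·577 ≡ 4 (mod 631)
Right side y^r · r^s mod p:
Squares mod 631: 344^1≡344, 344^2≡339, 344^4≡79, 344^8≡562, 344^16≡344, 344^32≡339, 344^64≡79, 344^128≡562, 344^256≡344, 344^512≡339
521 = 512 + 8 + 1, so 344^521 ≡ 339·562·344 ≡ 8 (mod 631)
Squares mod 631: 521^1≡521, 521^2≡111, 521^4≡332, 521^8≡430, 521^16≡17, 521^32≡289, 521^64≡229, 521^128≡68, 521^256≡207, 521^512≡572
574 = 512 + 32 + 16 + 8 + 4 + 2, so 521^574 ≡ 572·289·17·430·332·111 ≡ 316 (mod 631)
8·316 = 2528 ≡ 4 (mod 631)
4 ≡ 4 (mod 631), so the signature is genuine.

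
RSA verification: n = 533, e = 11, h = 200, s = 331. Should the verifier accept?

s^2 ≡ 331^2 = 109561 ≡ 296
s^4 ≡ 296^2 = 87616 ≡ 204
s^8 ≡ 204^2 = 41616 ≡ 42
11 = 8 + 2 + 1, so s^11 ≡ 42·296·331 ≡ 232 (mod 533)
232 ≠ 200, so verification fails.

reject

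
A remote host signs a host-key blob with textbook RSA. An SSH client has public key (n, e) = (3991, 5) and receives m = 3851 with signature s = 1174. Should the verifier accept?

s^2 ≡ 1174^2 = 1378276 ≡ 1381
s^4 ≡ 1381^2 = 1907161 ≡ 3454
5 = 4 + 1, so s^5 ≡ 3454·1174 ≡ 140 (mod 3991)
The recovered value 140 does not match the digest 3851.

reject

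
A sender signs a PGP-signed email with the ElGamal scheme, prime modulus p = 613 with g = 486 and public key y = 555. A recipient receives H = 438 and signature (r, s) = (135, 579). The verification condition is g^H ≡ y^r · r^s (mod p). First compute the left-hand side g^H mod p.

486^2 = 236196 ≡ 191
486^4 ≡ 191^2 = 36481 ≡ 314
486^8 ≡ 314^2 = 98596 ≡ 516
486^16 ≡ 516^2 = 266256 ≡ 214
486^32 ≡ 214^2 = 45796 ≡ 434
486^64 ≡ 434^2 = 188356 ≡ 165
486^128 ≡ 165^2 = 27225 ≡ 253
486^256 ≡ 253^2 = 64009 ≡ 257
438 = 256 + 128 + 32 + 16 + 4 + 2, so 486^438 ≡ 257·253·434·214·314·191 ≡ 248 (mod 613)

248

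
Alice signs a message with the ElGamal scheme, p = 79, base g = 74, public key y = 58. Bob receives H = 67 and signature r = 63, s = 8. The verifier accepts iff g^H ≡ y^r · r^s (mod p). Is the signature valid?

Left side g^H mod p:
74^2 = 5476 ≡ 25
74^4 ≡ 25^2 = 625 ≡ 72
74^8 ≡ 72^2 = 5184 ≡ 49
74^16 ≡ 49^2 = 2401 ≡ 31
74^32 ≡ 31^2 = 961 ≡ 13
74^64 ≡ 13^2 = 169 ≡ 11
67 = 64 + 2 + 1, so 74^67 ≡ 11·25·74 ≡ 47 (mod 79)
Right side y^r · r^s mod p:
58^2 = 3364 ≡ 46
58^4 ≡ 46^2 = 2116 ≡ 62
58^8 ≡ 62^2 = 3844 ≡ 52
58^16 ≡ 52^2 = 2704 ≡ 18
58^32 ≡ 18^2 = 324 ≡ 8
63 = 32 + 16 + 8 + 4 + 2 + 1, so 58^63 ≡ 8·18·52·62·46·58 ≡ 12 (mod 79)
63^2 = 3969 ≡ 19
63^4 ≡ 19^2 = 361 ≡ 45
63^8 ≡ 45^2 = 2025 ≡ 50
12·50 = 600 ≡ 47 (mod 79)
47 ≡ 47 (mod 79), so the signature is genuine.

valid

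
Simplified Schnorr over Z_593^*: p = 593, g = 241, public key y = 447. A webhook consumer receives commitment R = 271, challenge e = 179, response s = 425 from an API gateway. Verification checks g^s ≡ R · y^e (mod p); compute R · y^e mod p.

447^179 mod 593 = 292
R · y^e ≡ 271·292 = 79132 ≡ 263 (mod 593)

263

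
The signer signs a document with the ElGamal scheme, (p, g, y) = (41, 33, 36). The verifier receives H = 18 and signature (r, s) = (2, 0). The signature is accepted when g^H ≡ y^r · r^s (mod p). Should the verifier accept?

Left side g^H mod p:
33^2 = 1089 ≡ 23
33^4 ≡ 23^2 = 529 ≡ 37
33^8 ≡ 37^2 = 1369 ≡ 16
33^16 ≡ 16^2 = 256 ≡ 10
18 = 16 + 2, so 33^18 ≡ 10·23 ≡ 25 (mod 41)
Right side y^r · r^s mod p:
36^2 = 1296 ≡ 25
2^0 mod 41 = 1
25·1 = 25 ≡ 25 (mod 41)
25 ≡ 25 (mod 41), so the signature is genuine.

accept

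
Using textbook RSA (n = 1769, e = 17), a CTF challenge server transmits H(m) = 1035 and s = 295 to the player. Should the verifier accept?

reject

s^2 ≡ 295^2 = 87025 ≡ 344
s^4 ≡ 344^2 = 118336 ≡ 1582
s^8 ≡ 1582^2 = 2502724 ≡ 1358
s^16 ≡ 1358^2 = 1844164 ≡ 866
17 = 16 + 1, so s^17 ≡ 866·295 ≡ 734 (mod 1769)
The recovered value 734 does not match the digest 1035.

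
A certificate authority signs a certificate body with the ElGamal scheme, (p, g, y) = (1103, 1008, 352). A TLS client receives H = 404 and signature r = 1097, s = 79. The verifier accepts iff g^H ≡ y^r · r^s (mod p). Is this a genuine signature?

genuine

Left side g^H mod p:
Squares mod 1103: 1008^1≡1008, 1008^2≡201, 1008^4≡693, 1008^8≡444, 1008^16≡802, 1008^32≡155, 1008^64≡862, 1008^128≡725, 1008^256≡597
404 = 256 + 128 + 16 + 4, so 1008^404 ≡ 597·725·802·693 ≡ 782 (mod 1103)
Right side y^r · r^s mod p:
Squares mod 1103: 352^1≡352, 352^2≡368, 352^4≡858, 352^8≡463, 352^16≡387, 352^32≡864, 352^64≡868, 352^128≡75, 352^256≡110, 352^512≡1070, 352^1024≡1089
1097 = 1024 + 64 + 8 + 1, so 352^1097 ≡ 1089·868·463·352 ≡ 680 (mod 1103)
Squares mod 1103: 1097^1≡1097, 1097^2≡36, 1097^4≡193, 1097^8≡850, 1097^16≡35, 1097^32≡122, 1097^64≡545
79 = 64 + 8 + 4 + 2 + 1, so 1097^79 ≡ 545·850·193·36·1097 ≡ 1049 (mod 1103)
680·1049 = 713320 ≡ 782 (mod 1103)
782 ≡ 782 (mod 1103), so the signature is genuine.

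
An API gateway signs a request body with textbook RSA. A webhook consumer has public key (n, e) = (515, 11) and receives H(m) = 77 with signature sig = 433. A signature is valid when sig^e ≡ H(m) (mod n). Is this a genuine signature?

sig^2 ≡ 433^2 = 187489 ≡ 29
sig^4 ≡ 29^2 = 841 ≡ 326
sig^8 ≡ 326^2 = 106276 ≡ 186
11 = 8 + 2 + 1, so sig^11 ≡ 186·29·433 ≡ 77 (mod 515)
Since 77 equals the digest 77, verification succeeds.

genuine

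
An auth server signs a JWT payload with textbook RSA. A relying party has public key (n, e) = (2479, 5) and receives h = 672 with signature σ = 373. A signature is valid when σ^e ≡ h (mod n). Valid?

no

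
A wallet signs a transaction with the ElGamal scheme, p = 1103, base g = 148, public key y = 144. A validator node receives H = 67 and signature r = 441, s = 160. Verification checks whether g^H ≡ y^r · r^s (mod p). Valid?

yes

Left side g^H mod p:
Squares mod 1103: 148^1≡148, 148^2≡947, 148^4≡70, 148^8≡488, 148^16≡999, 148^32≡889, 148^64≡573
67 = 64 + 2 + 1, so 148^67 ≡ 573·947·148 ≡ 1061 (mod 1103)
Right side y^r · r^s mod p:
Squares mod 1103: 144^1≡144, 144^2≡882, 144^4≡309, 144^8≡623, 144^16≡976, 144^32≡687, 144^64≡988, 144^128≡1092, 144^256≡121
441 = 256 + 128 + 32 + 16 + 8 + 1, so 144^441 ≡ 121·1092·687·976·623·144 ≡ 958 (mod 1103)
Squares mod 1103: 441^1≡441, 441^2≡353, 441^4≡1073, 441^8≡900, 441^16≡398, 441^32≡675, 441^64≡86, 441^128≡778
160 = 128 + 32, so 441^160 ≡ 778·675 ≡ 122 (mod 1103)
958·122 = 116876 ≡ 1061 (mod 1103)
1061 ≡ 1061 (mod 1103), so the signature is genuine.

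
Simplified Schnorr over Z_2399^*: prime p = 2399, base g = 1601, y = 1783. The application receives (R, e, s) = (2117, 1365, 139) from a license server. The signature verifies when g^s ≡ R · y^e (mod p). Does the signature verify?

verifies

g^s mod p:
1601^139 mod 2399 = 1280
R · y^e mod p:
1783^1365 mod 2399 = 642
2117·642 = 1359114 ≡ 1280 (mod 2399)
1280 ≡ 1280 (mod 2399); signature holds.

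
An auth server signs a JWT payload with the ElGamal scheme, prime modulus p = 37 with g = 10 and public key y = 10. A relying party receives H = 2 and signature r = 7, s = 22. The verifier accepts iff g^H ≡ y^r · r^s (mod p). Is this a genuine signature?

forged

Left side g^H mod p:
10^2 = 100 ≡ 26
Right side y^r · r^s mod p:
10^2 = 100 ≡ 26
10^4 ≡ 26^2 = 676 ≡ 10
7 = 4 + 2 + 1, so 10^7 ≡ 10·26·10 ≡ 10 (mod 37)
7^2 = 49 ≡ 12
7^4 ≡ 12^2 = 144 ≡ 33
7^8 ≡ 33^2 = 1089 ≡ 16
7^16 ≡ 16^2 = 256 ≡ 34
22 = 16 + 4 + 2, so 7^22 ≡ 34·33·12 ≡ 33 (mod 37)
10·33 = 330 ≡ 34 (mod 37)
26 ≠ 34, so verification fails.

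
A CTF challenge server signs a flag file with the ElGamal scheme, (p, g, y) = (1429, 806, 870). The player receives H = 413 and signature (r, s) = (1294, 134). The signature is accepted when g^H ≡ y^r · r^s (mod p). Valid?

no

Left side g^H mod p:
Squares mod 1429: 806^1≡806, 806^2≡870, 806^4≡959, 806^8≡834, 806^16≡1062, 806^32≡363, 806^64≡301, 806^128≡574, 806^256≡806
413 = 256 + 128 + 16 + 8 + 4 + 1, so 806^413 ≡ 806·574·1062·834·959·806 ≡ 1294 (mod 1429)
Right side y^r · r^s mod p:
Squares mod 1429: 870^1≡870, 870^2≡959, 870^4≡834, 870^8≡1062, 870^16≡363, 870^32≡301, 870^64≡574, 870^128≡806, 870^256≡870, 870^512≡959, 870^1024≡834
1294 = 1024 + 256 + 8 + 4 + 2, so 870^1294 ≡ 834·870·1062·834·959 ≡ 959 (mod 1429)
Squares mod 1429: 1294^1≡1294, 1294^2≡1077, 1294^4≡1010, 1294^8≡1223, 1294^16≡995, 1294^32≡1157, 1294^64≡1105, 1294^128≡659
134 = 128 + 4 + 2, so 1294^134 ≡ 659·1010·1077 ≡ 1157 (mod 1429)
959·1157 = 1109563 ≡ 659 (mod 1429)
1294 ≠ 659, so verification fails.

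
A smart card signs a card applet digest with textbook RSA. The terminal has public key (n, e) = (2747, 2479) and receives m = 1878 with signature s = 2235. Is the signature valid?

s^2 ≡ 2235^2 = 4995225 ≡ 1179
s^4 ≡ 1179^2 = 1390041 ≡ 59
s^8 ≡ 59^2 = 3481 ≡ 734
s^16 ≡ 734^2 = 538756 ≡ 344
s^32 ≡ 344^2 = 118336 ≡ 215
s^64 ≡ 215^2 = 46225 ≡ 2273
s^128 ≡ 2273^2 = 5166529 ≡ 2169
s^256 ≡ 2169^2 = 4704561 ≡ 1697
s^512 ≡ 1697^2 = 2879809 ≡ 953
s^1024 ≡ 953^2 = 908209 ≡ 1699
s^2048 ≡ 1699^2 = 2886601 ≡ 2251
2479 = 2048 + 256 + 128 + 32 + 8 + 4 + 2 + 1, so s^2479 ≡ 2251·1697·2169·215·734·59·1179·2235 ≡ 863 (mod 2747)
s^2479 mod 2747 = 863, but m = 1878.

invalid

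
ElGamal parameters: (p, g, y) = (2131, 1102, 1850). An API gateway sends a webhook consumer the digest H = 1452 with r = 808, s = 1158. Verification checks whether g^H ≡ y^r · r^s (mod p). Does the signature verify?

Left side g^H mod p:
1102^2 = 1214404 ≡ 1865
1102^4 ≡ 1865^2 = 3478225 ≡ 433
1102^8 ≡ 433^2 = 187489 ≡ 2092
1102^16 ≡ 2092^2 = 4376464 ≡ 1521
1102^32 ≡ 1521^2 = 2313441 ≡ 1306
1102^64 ≡ 1306^2 = 1705636 ≡ 836
1102^128 ≡ 836^2 = 698896 ≡ 2059
1102^256 ≡ 2059^2 = 4239481 ≡ 922
1102^512 ≡ 922^2 = 850084 ≡ 1946
1102^1024 ≡ 1946^2 = 3786916 ≡ 129
1452 = 1024 + 256 + 128 + 32 + 8 + 4, so 1102^1452 ≡ 129·922·2059·1306·2092·433 ≡ 1306 (mod 2131)
Right side y^r · r^s mod p:
1850^2 = 3422500 ≡ 114
1850^4 ≡ 114^2 = 12996 ≡ 210
1850^8 ≡ 210^2 = 44100 ≡ 1480
1850^16 ≡ 1480^2 = 2190400 ≡ 1863
1850^32 ≡ 1863^2 = 3470769 ≡ 1501
1850^64 ≡ 1501^2 = 2253001 ≡ 534
1850^128 ≡ 534^2 = 285156 ≡ 1733
1850^256 ≡ 1733^2 = 3003289 ≡ 710
1850^512 ≡ 710^2 = 504100 ≡ 1184
808 = 512 + 256 + 32 + 8, so 1850^808 ≡ 1184·710·1501·1480 ≡ 1858 (mod 2131)
808^2 = 652864 ≡ 778
808^4 ≡ 778^2 = 605284 ≡ 80
808^8 ≡ 80^2 = 6400 ≡ 7
808^16 ≡ 7^2 = 49
808^32 ≡ 49^2 = 2401 ≡ 270
808^64 ≡ 270^2 = 72900 ≡ 446
808^128 ≡ 446^2 = 198916 ≡ 733
808^256 ≡ 733^2 = 537289 ≡ 277
808^512 ≡ 277^2 = 76729 ≡ 13
808^1024 ≡ 13^2 = 169
1158 = 1024 + 128 + 4 + 2, so 808^1158 ≡ 169·733·80·778 ≡ 1572 (mod 2131)
1858·1572 = 2920776 ≡ 1306 (mod 2131)
1306 ≡ 1306 (mod 2131), so the signature is genuine.

verifies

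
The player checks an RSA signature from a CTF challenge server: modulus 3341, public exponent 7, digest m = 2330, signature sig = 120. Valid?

sig^7 mod 3341 = 2330
Since 2330 equals the digest 2330, verification succeeds.

yes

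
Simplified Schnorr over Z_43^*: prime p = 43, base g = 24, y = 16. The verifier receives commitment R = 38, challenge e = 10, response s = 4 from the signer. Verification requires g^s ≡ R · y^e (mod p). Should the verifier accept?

accept

g^s mod p:
Squares mod 43: 24^1≡24, 24^2≡17, 24^4≡31
24^4 ≡ 31 (mod 43)
R · y^e mod p:
Squares mod 43: 16^1≡16, 16^2≡41, 16^4≡4, 16^8≡16
10 = 8 + 2, so 16^10 ≡ 16·41 ≡ 11 (mod 43)
38·11 = 418 ≡ 31 (mod 43)
31 ≡ 31 (mod 43); signature holds.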